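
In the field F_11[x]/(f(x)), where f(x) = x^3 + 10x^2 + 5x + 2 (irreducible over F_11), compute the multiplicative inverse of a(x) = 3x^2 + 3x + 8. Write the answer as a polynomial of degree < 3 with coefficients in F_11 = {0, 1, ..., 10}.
a(x)^(-1) ≡ 5x^2 + 6x + 8 (mod f(x))

Since f is irreducible over F_11, F_11[x]/(f) is a field and a(x) ≠ 0 has an inverse. Apply the extended Euclidean algorithm to f(x) and a(x) in F_11[x]: f(x) = (4x + 3)·a(x) + (8x);  a(x) = (10x + 10)·(8x) + (8). The last nonzero remainder is the constant 8 = gcd(f, a) in F_11. Back-substituting through the division chain expresses 8 = s(x)·a(x) + t(x)·f(x) with s(x) ≡ 7x^2 + 4x + 9 (mod f), so (7x^2 + 4x + 9)·a(x) ≡ 8 (mod f). Multiplying by 8^(-1) ≡ 7 in F_11 gives a(x)^(-1) ≡ 7·(7x^2 + 4x + 9) ≡ 5x^2 + 6x + 8 (mod f). Check: (3x^2 + 3x + 8)·(5x^2 + 6x + 8) = 4x^4 + 5x^2 + 6x + 9 ≡ 1 (mod x^3 + 10x^2 + 5x + 2).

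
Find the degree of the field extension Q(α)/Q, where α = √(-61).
[Q(α):Q] = 2

[Q(α):Q] equals the degree of the minimal polynomial of α. Here α^2 = -61 and x^2 + 61 is irreducible (d = -61 is squarefree, ≠ 1, hence not a square), so deg(m_α) = 2. Thus [Q(α):Q] = 2.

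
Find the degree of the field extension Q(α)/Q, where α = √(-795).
[Q(α):Q] = 2

[Q(α):Q] equals the degree of the minimal polynomial of α. Here α^2 = -795 and x^2 + 795 is irreducible (d = -795 is squarefree, ≠ 1, hence not a square), so deg(m_α) = 2. Thus [Q(α):Q] = 2.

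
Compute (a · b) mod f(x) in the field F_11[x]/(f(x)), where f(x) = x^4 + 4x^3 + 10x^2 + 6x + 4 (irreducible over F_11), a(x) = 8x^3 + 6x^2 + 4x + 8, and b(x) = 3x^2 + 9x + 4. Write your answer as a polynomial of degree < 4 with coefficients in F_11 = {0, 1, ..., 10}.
a · b ≡ 3x^3 + 6x + 1 (mod f(x))

Multiply in F_11[x]: a(x)·b(x) = (8x^3 + 6x^2 + 4x + 8)·(3x^2 + 9x + 4) = 2x^5 + 2x^4 + 10x^3 + 7x^2 + 10. This has degree ≥ 4, so divide by f(x) over F_11: 2x^5 + 2x^4 + 10x^3 + 7x^2 + 10 = (2x + 5)·(x^4 + 4x^3 + 10x^2 + 6x + 4) + (3x^3 + 6x + 1). Hence a·b ≡ 3x^3 + 6x + 1 (mod f). (F_11[x]/(f) is a field with 11^4 = 14641 elements since f is irreducible of degree 4.)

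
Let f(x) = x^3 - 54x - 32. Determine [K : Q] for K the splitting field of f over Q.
[K : Q] = 6

By the rational root test, any rational root of the monic integer polynomial f(x) = x^3 - 54x - 32 must be an integer dividing the constant term -32, i.e. one of ±{1, 2, 4, 8, 16, 32}. Evaluating: f(1) = -85, f(-1) = 21, f(2) = -132, f(-2) = 68, f(4) = -184, f(-4) = 120, f(8) = 48, f(-8) = -112, f(16) = 3200, f(-16) = -3264, f(32) = 31008, f(-32) = -31072; none is 0, so f has no rational root and is therefore irreducible over Q (a cubic with no linear factor over a field is irreducible). For an irreducible cubic, the Galois group is A_3 or S_3 according as the discriminant disc(f) = -4a^3 - 27b^2 = -4·(-54)^3 - 27·(-32)^2 = 602208 is or is not a square in Q. Here disc(f) = 602208 is not a perfect square in Q, so the Galois group of f over Q is not contained in A_3 and must be all of S_3. The splitting field has degree |S_3| = 6 over Q, so [K : Q] = 6.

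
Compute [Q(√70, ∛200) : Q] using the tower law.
[Q(√70, ∛200) : Q] = 6

Let L = Q(√70, ∛200). Since Q(√70) ⊂ L and [Q(√70):Q] = 2, the tower law gives 2 | [L:Q]. Likewise Q(∛200) ⊂ L with [Q(∛200):Q] = 3 (because 200 is not a perfect cube), so 3 | [L:Q]. As gcd(2,3) = 1, [L:Q] is divisible by 6. Conversely L is generated over Q by √70 and ∛200, so [L:Q] ≤ 2·3 = 6. Therefore [Q(√70, ∛200) : Q] = 6.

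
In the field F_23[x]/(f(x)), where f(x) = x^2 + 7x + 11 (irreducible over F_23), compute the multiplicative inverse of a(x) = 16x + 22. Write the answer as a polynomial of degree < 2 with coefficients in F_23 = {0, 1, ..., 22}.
a(x)^(-1) ≡ 21x + 6 (mod f(x))

Since f is irreducible over F_23, F_23[x]/(f) is a field and a(x) ≠ 0 has an inverse. Apply the extended Euclidean algorithm to f(x) and a(x) in F_23[x]: f(x) = (13x + 7)·a(x) + (18). The last nonzero remainder is the constant 18 = gcd(f, a) in F_23. Back-substituting through the division chain expresses 18 = s(x)·a(x) + t(x)·f(x) with s(x) ≡ 10x + 16 (mod f), so (10x + 16)·a(x) ≡ 18 (mod f). Multiplying by 18^(-1) ≡ 9 in F_23 gives a(x)^(-1) ≡ 9·(10x + 16) ≡ 21x + 6 (mod f). Check: (16x + 22)·(21x + 6) = 14x^2 + 6x + 17 ≡ 1 (mod x^2 + 7x + 11).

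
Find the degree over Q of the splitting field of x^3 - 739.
[K : Q] = 6

The roots of x^3 - 739 are ∛739, ω∛739, ω^2∛739 where ω = e^(2πi/3) is a primitive cube root of unity, so K = Q(∛739, ω). Now [Q(∛739):Q] = 3 (since 739 is not a perfect cube, x^3 - 739 is irreducible) and [Q(ω):Q] = 2. Both 2 and 3 divide [K:Q], and [K:Q] ≤ 3·2 = 6, so [K:Q] = 6. (Equivalently: Q(∛739) ⊂ R but ω ∉ R, so [K : Q(∛739)] = 2.)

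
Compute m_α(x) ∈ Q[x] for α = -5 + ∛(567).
m_α(x) = x^3 + 15x^2 + 75x - 442

Set β = α + 5 = ∛(567), so β^3 = 567. Then (α + 5)^3 - 567 = 0, i.e. α is a root of g(x) = (x + 5)^3 - 567 = x^3 + 15x^2 + 75x - 442. Since g(x) = h(x + 5) where h(x) = x^3 - 567, and h is irreducible over Q (because 567 is not a perfect cube, so h has no rational root, and a monic cubic with no rational root is irreducible), g is also irreducible (irreducibility is preserved under the substitution x → x + 5). Hence m_α(x) = x^3 + 15x^2 + 75x - 442.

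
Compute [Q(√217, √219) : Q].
[Q(√217, √219) : Q] = 4

[Q(√217):Q] = 2 (min poly x^2 - 217, irreducible since 217 is squarefree > 1). For the top step, suppose √219 ∈ Q(√217), say √219 = c + d√217 with c, d ∈ Q. Squaring: 219 = c^2 + 217d^2 + 2cd√217. Since √217 ∉ Q this forces 2cd = 0. If d = 0 then √219 = c ∈ Q, contradicting 219 squarefree > 1. If c = 0 then 219 = 217d^2, so 217·219 = (217d)^2 is a perfect square in Q — but 217·219 = 47523 is not a perfect square (since 217 and 219 are distinct squarefree integers). Contradiction. Hence √219 ∉ Q(√217), so x^2 - 219 stays irreducible over Q(√217) and [Q(√217, √219) : Q(√217)] = 2. By the tower law, [Q(√217, √219) : Q] = 2 · 2 = 4.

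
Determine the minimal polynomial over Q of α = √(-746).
m_α(x) = x^2 + 746

α satisfies α^2 + 746 = 0, so x^2 + 746 annihilates α. Since d = -746 is squarefree and ≠ 1, it is not a perfect square in Q, so x^2 + 746 has no rational root and is therefore irreducible over Q (a degree-2 polynomial over a field is irreducible iff it has no root). Hence m_α(x) = x^2 + 746.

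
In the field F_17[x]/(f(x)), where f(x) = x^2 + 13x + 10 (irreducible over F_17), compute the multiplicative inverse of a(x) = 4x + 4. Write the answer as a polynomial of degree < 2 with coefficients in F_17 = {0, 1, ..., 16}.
a(x)^(-1) ≡ 15x + 10 (mod f(x))

Since f is irreducible over F_17, F_17[x]/(f) is a field and a(x) ≠ 0 has an inverse. Apply the extended Euclidean algorithm to f(x) and a(x) in F_17[x]: f(x) = (13x + 3)·a(x) + (15). The last nonzero remainder is the constant 15 = gcd(f, a) in F_17. Back-substituting through the division chain expresses 15 = s(x)·a(x) + t(x)·f(x) with s(x) ≡ 4x + 14 (mod f), so (4x + 14)·a(x) ≡ 15 (mod f). Multiplying by 15^(-1) ≡ 8 in F_17 gives a(x)^(-1) ≡ 8·(4x + 14) ≡ 15x + 10 (mod f). Check: (4x + 4)·(15x + 10) = 9x^2 + 15x + 6 ≡ 1 (mod x^2 + 13x + 10).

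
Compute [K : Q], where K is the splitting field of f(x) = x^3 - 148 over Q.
[K : Q] = 6

The roots of x^3 - 148 are ∛148, ω∛148, ω^2∛148 where ω = e^(2πi/3) is a primitive cube root of unity, so K = Q(∛148, ω). Now [Q(∛148):Q] = 3 (since 148 is not a perfect cube, x^3 - 148 is irreducible) and [Q(ω):Q] = 2. Both 2 and 3 divide [K:Q], and [K:Q] ≤ 3·2 = 6, so [K:Q] = 6. (Equivalently: Q(∛148) ⊂ R but ω ∉ R, so [K : Q(∛148)] = 2.)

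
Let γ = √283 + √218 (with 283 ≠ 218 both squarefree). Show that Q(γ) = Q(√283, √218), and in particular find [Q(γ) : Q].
[Q(γ) : Q] = 4 (equivalently, Q(γ) = Q(√283, √218))

Obviously Q(γ) ⊆ Q(√283, √218), and [Q(√283, √218):Q] = 4 (since 283, 218 are distinct squarefree integers > 1 with 61694 not a perfect square). To show equality we compute the minimal polynomial of γ. From γ = √283 + √218: γ^2 = 283 + 2√(61694) + 218 = 501 + 2√(61694), so γ^2 - 501 = 2√(61694); squaring, (γ^2 - 501)^2 = 4·61694, i.e. γ^4 - 1002γ^2 + 251001 - 246776 = 0, i.e. γ^4 - 1002γ^2 + 4225 = 0. So γ is a root of x^4 - 1002x^2 + 4225. This polynomial is irreducible over Q: it has no rational root (each ±√283 ± √218 is irrational), and any factorization into two quadratics over Q would force √(61694) ∈ Q (pairing opposite roots) or √283, √218 ∈ Q (other pairings), all impossible. Hence [Q(γ):Q] = 4 = [Q(√283, √218):Q], so Q(γ) = Q(√283, √218).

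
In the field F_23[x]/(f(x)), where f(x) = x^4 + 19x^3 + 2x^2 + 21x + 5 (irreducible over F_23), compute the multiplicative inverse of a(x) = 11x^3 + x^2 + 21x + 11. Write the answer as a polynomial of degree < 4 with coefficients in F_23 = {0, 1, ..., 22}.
a(x)^(-1) ≡ 8x^3 + 22x^2 + 20 (mod f(x))

Since f is irreducible over F_23, F_23[x]/(f) is a field and a(x) ≠ 0 has an inverse. Apply the extended Euclidean algorithm to f(x) and a(x) in F_23[x]: f(x) = (21x + 4)·a(x) + (17x^2 + 5x + 7);  a(x) = (2x + 13)·(17x^2 + 5x + 7) + (11x + 12);  (17x^2 + 5x + 7) = (12x + 2)·(11x + 12) + (6). The last nonzero remainder is the constant 6 = gcd(f, a) in F_23. Back-substituting through the division chain expresses 6 = s(x)·a(x) + t(x)·f(x) with s(x) ≡ 2x^3 + 17x^2 + 5 (mod f), so (2x^3 + 17x^2 + 5)·a(x) ≡ 6 (mod f). Multiplying by 6^(-1) ≡ 4 in F_23 gives a(x)^(-1) ≡ 4·(2x^3 + 17x^2 + 5) ≡ 8x^3 + 22x^2 + 20 (mod f). Check: (11x^3 + x^2 + 21x + 11)·(8x^3 + 22x^2 + 20) = 19x^6 + 20x^5 + 6x^4 + 11x^3 + 9x^2 + 6x + 13 ≡ 1 (mod x^4 + 19x^3 + 2x^2 + 21x + 5).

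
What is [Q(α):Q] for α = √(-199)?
[Q(α):Q] = 2

[Q(α):Q] equals the degree of the minimal polynomial of α. Here α^2 = -199 and x^2 + 199 is irreducible (d = -199 is squarefree, ≠ 1, hence not a square), so deg(m_α) = 2. Thus [Q(α):Q] = 2.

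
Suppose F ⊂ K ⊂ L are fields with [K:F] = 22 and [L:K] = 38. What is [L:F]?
[L:F] = 836

The tower law says that for any tower of field extensions F ⊂ K ⊂ L with finite degrees, [L:F] = [L:K] · [K:F]. Here this gives [L:F] = 38 · 22 = 836.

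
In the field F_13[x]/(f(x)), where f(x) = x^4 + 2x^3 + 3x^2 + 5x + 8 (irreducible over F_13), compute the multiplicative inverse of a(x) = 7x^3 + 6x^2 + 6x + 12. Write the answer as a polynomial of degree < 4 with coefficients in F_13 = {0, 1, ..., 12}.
a(x)^(-1) ≡ x^3 + x^2 + 6x + 5 (mod f(x))

Since f is irreducible over F_13, F_13[x]/(f) is a field and a(x) ≠ 0 has an inverse. Apply the extended Euclidean algorithm to f(x) and a(x) in F_13[x]: f(x) = (2x + 6)·a(x) + (7x^2 + 10x + 1);  a(x) = (x + 5)·(7x^2 + 10x + 1) + (7x + 7);  (7x^2 + 10x + 1) = (x + 6)·(7x + 7) + (11). The last nonzero remainder is the constant 11 = gcd(f, a) in F_13. Back-substituting through the division chain expresses 11 = s(x)·a(x) + t(x)·f(x) with s(x) ≡ 11x^3 + 11x^2 + x + 3 (mod f), so (11x^3 + 11x^2 + x + 3)·a(x) ≡ 11 (mod f). Multiplying by 11^(-1) ≡ 6 in F_13 gives a(x)^(-1) ≡ 6·(11x^3 + 11x^2 + x + 3) ≡ x^3 + x^2 + 6x + 5 (mod f). Check: (7x^3 + 6x^2 + 6x + 12)·(x^3 + x^2 + 6x + 5) = 7x^6 + 2x^4 + 11x^3 + 11x + 8 ≡ 1 (mod x^4 + 2x^3 + 3x^2 + 5x + 8).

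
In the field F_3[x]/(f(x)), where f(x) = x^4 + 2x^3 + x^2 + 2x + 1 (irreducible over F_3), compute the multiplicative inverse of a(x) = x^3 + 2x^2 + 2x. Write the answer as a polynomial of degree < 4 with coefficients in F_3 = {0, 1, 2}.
a(x)^(-1) ≡ 2x^3 + 2 (mod f(x))

Since f is irreducible over F_3, F_3[x]/(f) is a field and a(x) ≠ 0 has an inverse. Apply the extended Euclidean algorithm to f(x) and a(x) in F_3[x]: f(x) = (x)·a(x) + (2x^2 + 2x + 1);  a(x) = (2x + 2)·(2x^2 + 2x + 1) + (2x + 1);  (2x^2 + 2x + 1) = (x + 2)·(2x + 1) + (2). The last nonzero remainder is the constant 2 = gcd(f, a) in F_3. Back-substituting through the division chain expresses 2 = s(x)·a(x) + t(x)·f(x) with s(x) ≡ x^3 + 1 (mod f), so (x^3 + 1)·a(x) ≡ 2 (mod f). Multiplying by 2^(-1) ≡ 2 in F_3 gives a(x)^(-1) ≡ 2·(x^3 + 1) ≡ 2x^3 + 2 (mod f). Check: (x^3 + 2x^2 + 2x)·(2x^3 + 2) = 2x^6 + x^5 + x^4 + 2x^3 + x^2 + x ≡ 1 (mod x^4 + 2x^3 + x^2 + 2x + 1).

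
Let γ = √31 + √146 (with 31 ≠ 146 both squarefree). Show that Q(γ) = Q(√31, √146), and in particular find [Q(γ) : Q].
[Q(γ) : Q] = 4 (equivalently, Q(γ) = Q(√31, √146))

Obviously Q(γ) ⊆ Q(√31, √146), and [Q(√31, √146):Q] = 4 (since 31, 146 are distinct squarefree integers > 1 with 4526 not a perfect square). To show equality we compute the minimal polynomial of γ. From γ = √31 + √146: γ^2 = 31 + 2√(4526) + 146 = 177 + 2√(4526), so γ^2 - 177 = 2√(4526); squaring, (γ^2 - 177)^2 = 4·4526, i.e. γ^4 - 354γ^2 + 31329 - 18104 = 0, i.e. γ^4 - 354γ^2 + 13225 = 0. So γ is a root of x^4 - 354x^2 + 13225. This polynomial is irreducible over Q: it has no rational root (each ±√31 ± √146 is irrational), and any factorization into two quadratics over Q would force √(4526) ∈ Q (pairing opposite roots) or √31, √146 ∈ Q (other pairings), all impossible. Hence [Q(γ):Q] = 4 = [Q(√31, √146):Q], so Q(γ) = Q(√31, √146).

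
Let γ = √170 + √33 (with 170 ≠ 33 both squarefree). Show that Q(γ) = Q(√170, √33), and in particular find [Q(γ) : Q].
[Q(γ) : Q] = 4 (equivalently, Q(γ) = Q(√170, √33))

Obviously Q(γ) ⊆ Q(√170, √33), and [Q(√170, √33):Q] = 4 (since 170, 33 are distinct squarefree integers > 1 with 5610 not a perfect square). To show equality we compute the minimal polynomial of γ. From γ = √170 + √33: γ^2 = 170 + 2√(5610) + 33 = 203 + 2√(5610), so γ^2 - 203 = 2√(5610); squaring, (γ^2 - 203)^2 = 4·5610, i.e. γ^4 - 406γ^2 + 41209 - 22440 = 0, i.e. γ^4 - 406γ^2 + 18769 = 0. So γ is a root of x^4 - 406x^2 + 18769. This polynomial is irreducible over Q: it has no rational root (each ±√170 ± √33 is irrational), and any factorization into two quadratics over Q would force √(5610) ∈ Q (pairing opposite roots) or √170, √33 ∈ Q (other pairings), all impossible. Hence [Q(γ):Q] = 4 = [Q(√170, √33):Q], so Q(γ) = Q(√170, √33).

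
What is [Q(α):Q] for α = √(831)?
[Q(α):Q] = 2

[Q(α):Q] equals the degree of the minimal polynomial of α. Here α^2 = 831 and x^2 - 831 is irreducible (d = 831 is squarefree, ≠ 1, hence not a square), so deg(m_α) = 2. Thus [Q(α):Q] = 2.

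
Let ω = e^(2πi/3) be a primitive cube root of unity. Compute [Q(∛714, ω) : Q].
[Q(∛714, ω) : Q] = 6

[Q(∛714):Q] = 3 (min poly x^3 - 714, irreducible since 714 is not a perfect cube). [Q(ω):Q] = 2 (min poly x^2 + x + 1). Since Q(∛714) ⊂ R and ω ∉ R, we have ω ∉ Q(∛714), so x^2 + x + 1 remains irreducible over Q(∛714) and [Q(∛714, ω) : Q(∛714)] = 2. By the tower law, [Q(∛714, ω) : Q] = 3 · 2 = 6. (In fact Q(∛714, ω) is the splitting field of x^3 - 714 over Q.)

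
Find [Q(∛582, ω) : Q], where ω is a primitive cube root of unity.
[Q(∛582, ω) : Q] = 6

[Q(∛582):Q] = 3 (min poly x^3 - 582, irreducible since 582 is not a perfect cube). [Q(ω):Q] = 2 (min poly x^2 + x + 1). Since Q(∛582) ⊂ R and ω ∉ R, we have ω ∉ Q(∛582), so x^2 + x + 1 remains irreducible over Q(∛582) and [Q(∛582, ω) : Q(∛582)] = 2. By the tower law, [Q(∛582, ω) : Q] = 3 · 2 = 6. (In fact Q(∛582, ω) is the splitting field of x^3 - 582 over Q.)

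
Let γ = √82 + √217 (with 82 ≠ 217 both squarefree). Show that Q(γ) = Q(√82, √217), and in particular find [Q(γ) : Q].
[Q(γ) : Q] = 4 (equivalently, Q(γ) = Q(√82, √217))

Obviously Q(γ) ⊆ Q(√82, √217), and [Q(√82, √217):Q] = 4 (since 82, 217 are distinct squarefree integers > 1 with 17794 not a perfect square). To show equality we compute the minimal polynomial of γ. From γ = √82 + √217: γ^2 = 82 + 2√(17794) + 217 = 299 + 2√(17794), so γ^2 - 299 = 2√(17794); squaring, (γ^2 - 299)^2 = 4·17794, i.e. γ^4 - 598γ^2 + 89401 - 71176 = 0, i.e. γ^4 - 598γ^2 + 18225 = 0. So γ is a root of x^4 - 598x^2 + 18225. This polynomial is irreducible over Q: it has no rational root (each ±√82 ± √217 is irrational), and any factorization into two quadratics over Q would force √(17794) ∈ Q (pairing opposite roots) or √82, √217 ∈ Q (other pairings), all impossible. Hence [Q(γ):Q] = 4 = [Q(√82, √217):Q], so Q(γ) = Q(√82, √217).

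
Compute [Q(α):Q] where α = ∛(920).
[Q(α):Q] = 3

The minimal polynomial of α is x^3 - 920, irreducible over Q since 920 is not a perfect cube (so x^3 - 920 has no rational root). Hence [Q(α):Q] = deg(m_α) = 3.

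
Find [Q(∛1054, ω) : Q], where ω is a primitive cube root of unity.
[Q(∛1054, ω) : Q] = 6

[Q(∛1054):Q] = 3 (min poly x^3 - 1054, irreducible since 1054 is not a perfect cube). [Q(ω):Q] = 2 (min poly x^2 + x + 1). Since Q(∛1054) ⊂ R and ω ∉ R, we have ω ∉ Q(∛1054), so x^2 + x + 1 remains irreducible over Q(∛1054) and [Q(∛1054, ω) : Q(∛1054)] = 2. By the tower law, [Q(∛1054, ω) : Q] = 3 · 2 = 6. (In fact Q(∛1054, ω) is the splitting field of x^3 - 1054 over Q.)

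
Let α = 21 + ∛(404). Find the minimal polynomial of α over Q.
m_α(x) = x^3 - 63x^2 + 1323x - 9665

Set β = α - 21 = ∛(404), so β^3 = 404. Then (α - 21)^3 - 404 = 0, i.e. α is a root of g(x) = (x - 21)^3 - 404 = x^3 - 63x^2 + 1323x - 9665. Since g(x) = h(x - 21) where h(x) = x^3 - 404, and h is irreducible over Q (because 404 is not a perfect cube, so h has no rational root, and a monic cubic with no rational root is irreducible), g is also irreducible (irreducibility is preserved under the substitution x → x - 21). Hence m_α(x) = x^3 - 63x^2 + 1323x - 9665.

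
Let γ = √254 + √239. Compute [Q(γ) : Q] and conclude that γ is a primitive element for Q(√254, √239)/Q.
[Q(γ) : Q] = 4 (equivalently, Q(γ) = Q(√254, √239))

Obviously Q(γ) ⊆ Q(√254, √239), and [Q(√254, √239):Q] = 4 (since 254, 239 are distinct squarefree integers > 1 with 60706 not a perfect square). To show equality we compute the minimal polynomial of γ. From γ = √254 + √239: γ^2 = 254 + 2√(60706) + 239 = 493 + 2√(60706), so γ^2 - 493 = 2√(60706); squaring, (γ^2 - 493)^2 = 4·60706, i.e. γ^4 - 986γ^2 + 243049 - 242824 = 0, i.e. γ^4 - 986γ^2 + 225 = 0. So γ is a root of x^4 - 986x^2 + 225. This polynomial is irreducible over Q: it has no rational root (each ±√254 ± √239 is irrational), and any factorization into two quadratics over Q would force √(60706) ∈ Q (pairing opposite roots) or √254, √239 ∈ Q (other pairings), all impossible. Hence [Q(γ):Q] = 4 = [Q(√254, √239):Q], so Q(γ) = Q(√254, √239).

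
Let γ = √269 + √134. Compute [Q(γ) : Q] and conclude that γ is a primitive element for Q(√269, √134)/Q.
[Q(γ) : Q] = 4 (equivalently, Q(γ) = Q(√269, √134))

Obviously Q(γ) ⊆ Q(√269, √134), and [Q(√269, √134):Q] = 4 (since 269, 134 are distinct squarefree integers > 1 with 36046 not a perfect square). To show equality we compute the minimal polynomial of γ. From γ = √269 + √134: γ^2 = 269 + 2√(36046) + 134 = 403 + 2√(36046), so γ^2 - 403 = 2√(36046); squaring, (γ^2 - 403)^2 = 4·36046, i.e. γ^4 - 806γ^2 + 162409 - 144184 = 0, i.e. γ^4 - 806γ^2 + 18225 = 0. So γ is a root of x^4 - 806x^2 + 18225. This polynomial is irreducible over Q: it has no rational root (each ±√269 ± √134 is irrational), and any factorization into two quadratics over Q would force √(36046) ∈ Q (pairing opposite roots) or √269, √134 ∈ Q (other pairings), all impossible. Hence [Q(γ):Q] = 4 = [Q(√269, √134):Q], so Q(γ) = Q(√269, √134).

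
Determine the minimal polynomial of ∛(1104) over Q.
m_α(x) = x^3 - 1104

α satisfies α^3 = 1104, so x^3 - 1104 annihilates α. By the rational root test, a rational root p/q (in lowest terms) of x^3 - 1104 would satisfy p^3 = 1104 q^3, forcing q = 1 and p^3 = 1104; but 1104 is not a perfect cube, contradiction. A monic cubic over Q with no rational root is irreducible (any nontrivial factorization would include a linear factor). Hence x^3 - 1104 is the minimal polynomial of α, and in particular [Q(α):Q] = 3.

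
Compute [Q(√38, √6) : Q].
[Q(√38, √6) : Q] = 4

[Q(√38):Q] = 2 (min poly x^2 - 38, irreducible since 38 is squarefree > 1). For the top step, suppose √6 ∈ Q(√38), say √6 = c + d√38 with c, d ∈ Q. Squaring: 6 = c^2 + 38d^2 + 2cd√38. Since √38 ∉ Q this forces 2cd = 0. If d = 0 then √6 = c ∈ Q, contradicting 6 squarefree > 1. If c = 0 then 6 = 38d^2, so 38·6 = (38d)^2 is a perfect square in Q — but 38·6 = 228 is not a perfect square (since 38 and 6 are distinct squarefree integers). Contradiction. Hence √6 ∉ Q(√38), so x^2 - 6 stays irreducible over Q(√38) and [Q(√38, √6) : Q(√38)] = 2. By the tower law, [Q(√38, √6) : Q] = 2 · 2 = 4.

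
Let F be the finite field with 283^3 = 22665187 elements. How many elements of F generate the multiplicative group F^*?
There are φ(22665186) = 7273152 primitive elements

F_q^* is cyclic of order q - 1 = 22665186. A cyclic group of order m has exactly φ(m) generators. Here m = 22665186 = 2 · 3^2 · 47 · 73 · 367, so the number of primitive elements is φ(22665186) = 7273152.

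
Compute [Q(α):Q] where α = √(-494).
[Q(α):Q] = 2

[Q(α):Q] equals the degree of the minimal polynomial of α. Here α^2 = -494 and x^2 + 494 is irreducible (d = -494 is squarefree, ≠ 1, hence not a square), so deg(m_α) = 2. Thus [Q(α):Q] = 2.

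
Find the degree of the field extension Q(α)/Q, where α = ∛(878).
[Q(α):Q] = 3

The minimal polynomial of α is x^3 - 878, irreducible over Q since 878 is not a perfect cube (so x^3 - 878 has no rational root). Hence [Q(α):Q] = deg(m_α) = 3.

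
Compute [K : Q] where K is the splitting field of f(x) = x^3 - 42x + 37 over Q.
[K : Q] = 6

By the rational root test, any rational root of the monic integer polynomial f(x) = x^3 - 42x + 37 must be an integer dividing the constant term 37, i.e. one of ±{1, 37}. Evaluating: f(1) = -4, f(-1) = 78, f(37) = 49136, f(-37) = -49062; none is 0, so f has no rational root and is therefore irreducible over Q (a cubic with no linear factor over a field is irreducible). For an irreducible cubic, the Galois group is A_3 or S_3 according as the discriminant disc(f) = -4a^3 - 27b^2 = -4·(-42)^3 - 27·(37)^2 = 259389 is or is not a square in Q. Here disc(f) = 259389 is not a perfect square in Q, so the Galois group of f over Q is not contained in A_3 and must be all of S_3. The splitting field has degree |S_3| = 6 over Q, so [K : Q] = 6.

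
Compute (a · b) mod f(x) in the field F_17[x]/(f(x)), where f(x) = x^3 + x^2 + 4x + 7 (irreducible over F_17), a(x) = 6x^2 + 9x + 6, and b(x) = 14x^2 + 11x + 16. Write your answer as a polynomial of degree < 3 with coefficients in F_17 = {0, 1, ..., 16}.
a · b ≡ 5x^2 + 6x + 3 (mod f(x))

Multiply in F_17[x]: a(x)·b(x) = (6x^2 + 9x + 6)·(14x^2 + 11x + 16) = 16x^4 + 5x^3 + 7x^2 + 6x + 11. This has degree ≥ 3, so divide by f(x) over F_17: 16x^4 + 5x^3 + 7x^2 + 6x + 11 = (16x + 6)·(x^3 + x^2 + 4x + 7) + (5x^2 + 6x + 3). Hence a·b ≡ 5x^2 + 6x + 3 (mod f). (F_17[x]/(f) is a field with 17^3 = 4913 elements since f is irreducible of degree 3.)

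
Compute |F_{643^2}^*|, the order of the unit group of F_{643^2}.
|F_{643^2}^*| = 413448

F_{643^2} has 643^2 = 413449 elements; its multiplicative group consists of all nonzero elements, so |F_{643^2}^*| = 413449 - 1 = 413448. (It is cyclic since any finite subgroup of the multiplicative group of a field is cyclic.)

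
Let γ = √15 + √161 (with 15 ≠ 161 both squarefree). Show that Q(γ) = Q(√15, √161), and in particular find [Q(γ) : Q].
[Q(γ) : Q] = 4 (equivalently, Q(γ) = Q(√15, √161))

Obviously Q(γ) ⊆ Q(√15, √161), and [Q(√15, √161):Q] = 4 (since 15, 161 are distinct squarefree integers > 1 with 2415 not a perfect square). To show equality we compute the minimal polynomial of γ. From γ = √15 + √161: γ^2 = 15 + 2√(2415) + 161 = 176 + 2√(2415), so γ^2 - 176 = 2√(2415); squaring, (γ^2 - 176)^2 = 4·2415, i.e. γ^4 - 352γ^2 + 30976 - 9660 = 0, i.e. γ^4 - 352γ^2 + 21316 = 0. So γ is a root of x^4 - 352x^2 + 21316. This polynomial is irreducible over Q: it has no rational root (each ±√15 ± √161 is irrational), and any factorization into two quadratics over Q would force √(2415) ∈ Q (pairing opposite roots) or √15, √161 ∈ Q (other pairings), all impossible. Hence [Q(γ):Q] = 4 = [Q(√15, √161):Q], so Q(γ) = Q(√15, √161).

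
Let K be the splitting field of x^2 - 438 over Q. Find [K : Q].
[K : Q] = 2

f(x) = x^2 - 438 factors as (x - √438)(x + √438). The splitting field is K = Q(√438). Since 438 is squarefree and > 1, it is not a perfect square, so x^2 - 438 is irreducible over Q and [Q(√438) : Q] = 2. Hence [K : Q] = 2.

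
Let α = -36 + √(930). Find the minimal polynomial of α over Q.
m_α(x) = x^2 + 72x + 366

From α + 36 = √(930), squaring gives (α + 36)^2 = 930, i.e. α^2 + 72α + 1296 = 930, so α^2 + 72α + 366 = 0. The discriminant of x^2 + 72x + 366 is (72)^2 - 4·(366) = 5184 - 1464 = 3720, and 4·(930) is not a perfect square in Q since 930 is squarefree and ≠ 1. Hence x^2 + 72x + 366 is irreducible over Q and is the minimal polynomial of α.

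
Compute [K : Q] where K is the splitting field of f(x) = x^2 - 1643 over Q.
[K : Q] = 2

f(x) = x^2 - 1643 factors as (x - √1643)(x + √1643). The splitting field is K = Q(√1643). Since 1643 is squarefree and > 1, it is not a perfect square, so x^2 - 1643 is irreducible over Q and [Q(√1643) : Q] = 2. Hence [K : Q] = 2.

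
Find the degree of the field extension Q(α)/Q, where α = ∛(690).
[Q(α):Q] = 3

The minimal polynomial of α is x^3 - 690, irreducible over Q since 690 is not a perfect cube (so x^3 - 690 has no rational root). Hence [Q(α):Q] = deg(m_α) = 3.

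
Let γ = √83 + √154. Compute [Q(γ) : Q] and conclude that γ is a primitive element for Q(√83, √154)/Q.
[Q(γ) : Q] = 4 (equivalently, Q(γ) = Q(√83, √154))

Obviously Q(γ) ⊆ Q(√83, √154), and [Q(√83, √154):Q] = 4 (since 83, 154 are distinct squarefree integers > 1 with 12782 not a perfect square). To show equality we compute the minimal polynomial of γ. From γ = √83 + √154: γ^2 = 83 + 2√(12782) + 154 = 237 + 2√(12782), so γ^2 - 237 = 2√(12782); squaring, (γ^2 - 237)^2 = 4·12782, i.e. γ^4 - 474γ^2 + 56169 - 51128 = 0, i.e. γ^4 - 474γ^2 + 5041 = 0. So γ is a root of x^4 - 474x^2 + 5041. This polynomial is irreducible over Q: it has no rational root (each ±√83 ± √154 is irrational), and any factorization into two quadratics over Q would force √(12782) ∈ Q (pairing opposite roots) or √83, √154 ∈ Q (other pairings), all impossible. Hence [Q(γ):Q] = 4 = [Q(√83, √154):Q], so Q(γ) = Q(√83, √154).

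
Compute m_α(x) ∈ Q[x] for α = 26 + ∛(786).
m_α(x) = x^3 - 78x^2 + 2028x - 18362

Set β = α - 26 = ∛(786), so β^3 = 786. Then (α - 26)^3 - 786 = 0, i.e. α is a root of g(x) = (x - 26)^3 - 786 = x^3 - 78x^2 + 2028x - 18362. Since g(x) = h(x - 26) where h(x) = x^3 - 786, and h is irreducible over Q (because 786 is not a perfect cube, so h has no rational root, and a monic cubic with no rational root is irreducible), g is also irreducible (irreducibility is preserved under the substitution x → x - 26). Hence m_α(x) = x^3 - 78x^2 + 2028x - 18362.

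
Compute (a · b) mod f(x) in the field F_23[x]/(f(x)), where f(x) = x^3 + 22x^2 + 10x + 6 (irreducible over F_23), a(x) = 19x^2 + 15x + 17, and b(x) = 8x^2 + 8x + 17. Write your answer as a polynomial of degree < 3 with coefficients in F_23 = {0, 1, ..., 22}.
a · b ≡ 12x^2 + 22 (mod f(x))

Multiply in F_23[x]: a(x)·b(x) = (19x^2 + 15x + 17)·(8x^2 + 8x + 17) = 14x^4 + 19x^3 + 4x^2 + 13. This has degree ≥ 3, so divide by f(x) over F_23: 14x^4 + 19x^3 + 4x^2 + 13 = (14x + 10)·(x^3 + 22x^2 + 10x + 6) + (12x^2 + 22). Hence a·b ≡ 12x^2 + 22 (mod f). (F_23[x]/(f) is a field with 23^3 = 12167 elements since f is irreducible of degree 3.)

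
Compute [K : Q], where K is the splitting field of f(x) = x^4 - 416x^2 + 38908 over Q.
[K : Q] = 4

Solving the quadratic in x^2: x^2 = (416 ± √(416^2 - 4·38908))/2 = (416 ± √17424)/2 = (416 ± 132)/2, giving x^2 = 142 or x^2 = 274. So f(x) = (x^2 - 142)(x^2 - 274) and the roots of f are ±√142, ±√274. Hence the splitting field is K = Q(√142, √274). Since 142 and 274 are distinct squarefree integers > 1, their product 38908 is not a perfect square, so √274 ∉ Q(√142). By the tower law [K:Q] = [Q(√142,√274):Q(√142)] · [Q(√142):Q] = 2 · 2 = 4.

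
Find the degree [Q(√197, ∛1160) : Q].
[Q(√197, ∛1160) : Q] = 6

Let L = Q(√197, ∛1160). Since Q(√197) ⊂ L and [Q(√197):Q] = 2, the tower law gives 2 | [L:Q]. Likewise Q(∛1160) ⊂ L with [Q(∛1160):Q] = 3 (because 1160 is not a perfect cube), so 3 | [L:Q]. As gcd(2,3) = 1, [L:Q] is divisible by 6. Conversely L is generated over Q by √197 and ∛1160, so [L:Q] ≤ 2·3 = 6. Therefore [Q(√197, ∛1160) : Q] = 6.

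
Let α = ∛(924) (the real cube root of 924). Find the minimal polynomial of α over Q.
m_α(x) = x^3 - 924

α satisfies α^3 = 924, so x^3 - 924 annihilates α. By the rational root test, a rational root p/q (in lowest terms) of x^3 - 924 would satisfy p^3 = 924 q^3, forcing q = 1 and p^3 = 924; but 924 is not a perfect cube, contradiction. A monic cubic over Q with no rational root is irreducible (any nontrivial factorization would include a linear factor). Hence x^3 - 924 is the minimal polynomial of α, and in particular [Q(α):Q] = 3.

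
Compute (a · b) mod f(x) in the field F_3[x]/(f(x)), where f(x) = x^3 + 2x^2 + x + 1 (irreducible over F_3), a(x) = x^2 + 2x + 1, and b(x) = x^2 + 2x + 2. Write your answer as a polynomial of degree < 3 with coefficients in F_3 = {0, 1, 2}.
a · b ≡ 2x^2 (mod f(x))

Multiply in F_3[x]: a(x)·b(x) = (x^2 + 2x + 1)·(x^2 + 2x + 2) = x^4 + x^3 + x^2 + 2. This has degree ≥ 3, so divide by f(x) over F_3: x^4 + x^3 + x^2 + 2 = (x + 2)·(x^3 + 2x^2 + x + 1) + (2x^2). Hence a·b ≡ 2x^2 (mod f). (F_3[x]/(f) is a field with 3^3 = 27 elements since f is irreducible of degree 3.)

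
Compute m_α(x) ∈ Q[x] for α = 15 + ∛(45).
m_α(x) = x^3 - 45x^2 + 675x - 3420

Set β = α - 15 = ∛(45), so β^3 = 45. Then (α - 15)^3 - 45 = 0, i.e. α is a root of g(x) = (x - 15)^3 - 45 = x^3 - 45x^2 + 675x - 3420. Since g(x) = h(x - 15) where h(x) = x^3 - 45, and h is irreducible over Q (because 45 is not a perfect cube, so h has no rational root, and a monic cubic with no rational root is irreducible), g is also irreducible (irreducibility is preserved under the substitution x → x - 15). Hence m_α(x) = x^3 - 45x^2 + 675x - 3420.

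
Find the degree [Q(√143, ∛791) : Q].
[Q(√143, ∛791) : Q] = 6

Let L = Q(√143, ∛791). Since Q(√143) ⊂ L and [Q(√143):Q] = 2, the tower law gives 2 | [L:Q]. Likewise Q(∛791) ⊂ L with [Q(∛791):Q] = 3 (because 791 is not a perfect cube), so 3 | [L:Q]. As gcd(2,3) = 1, [L:Q] is divisible by 6. Conversely L is generated over Q by √143 and ∛791, so [L:Q] ≤ 2·3 = 6. Therefore [Q(√143, ∛791) : Q] = 6.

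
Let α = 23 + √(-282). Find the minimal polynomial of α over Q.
m_α(x) = x^2 - 46x + 811

From α - 23 = √(-282), squaring gives (α - 23)^2 = -282, i.e. α^2 - 46α + 529 = -282, so α^2 - 46α + 811 = 0. The discriminant of x^2 - 46x + 811 is (-46)^2 - 4·(811) = 2116 - 3244 = -1128, and 4·(-282) is not a perfect square in Q since -282 is squarefree and ≠ 1. Hence x^2 - 46x + 811 is irreducible over Q and is the minimal polynomial of α.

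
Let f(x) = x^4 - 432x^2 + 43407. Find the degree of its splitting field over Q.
[K : Q] = 4

Solving the quadratic in x^2: x^2 = (432 ± √(432^2 - 4·43407))/2 = (432 ± √12996)/2 = (432 ± 114)/2, giving x^2 = 273 or x^2 = 159. So f(x) = (x^2 - 273)(x^2 - 159) and the roots of f are ±√273, ±√159. Hence the splitting field is K = Q(√273, √159). Since 273 and 159 are distinct squarefree integers > 1, their product 43407 is not a perfect square, so √159 ∉ Q(√273). By the tower law [K:Q] = [Q(√273,√159):Q(√273)] · [Q(√273):Q] = 2 · 2 = 4.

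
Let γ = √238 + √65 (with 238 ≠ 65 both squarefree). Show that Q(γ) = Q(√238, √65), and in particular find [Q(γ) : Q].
[Q(γ) : Q] = 4 (equivalently, Q(γ) = Q(√238, √65))

Obviously Q(γ) ⊆ Q(√238, √65), and [Q(√238, √65):Q] = 4 (since 238, 65 are distinct squarefree integers > 1 with 15470 not a perfect square). To show equality we compute the minimal polynomial of γ. From γ = √238 + √65: γ^2 = 238 + 2√(15470) + 65 = 303 + 2√(15470), so γ^2 - 303 = 2√(15470); squaring, (γ^2 - 303)^2 = 4·15470, i.e. γ^4 - 606γ^2 + 91809 - 61880 = 0, i.e. γ^4 - 606γ^2 + 29929 = 0. So γ is a root of x^4 - 606x^2 + 29929. This polynomial is irreducible over Q: it has no rational root (each ±√238 ± √65 is irrational), and any factorization into two quadratics over Q would force √(15470) ∈ Q (pairing opposite roots) or √238, √65 ∈ Q (other pairings), all impossible. Hence [Q(γ):Q] = 4 = [Q(√238, √65):Q], so Q(γ) = Q(√238, √65).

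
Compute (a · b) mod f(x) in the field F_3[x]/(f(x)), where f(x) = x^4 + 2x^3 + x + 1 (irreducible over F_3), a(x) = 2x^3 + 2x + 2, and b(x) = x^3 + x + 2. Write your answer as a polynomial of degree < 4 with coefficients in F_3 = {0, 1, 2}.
a · b ≡ x^3 + x^2 + x + 1 (mod f(x))

Multiply in F_3[x]: a(x)·b(x) = (2x^3 + 2x + 2)·(x^3 + x + 2) = 2x^6 + x^4 + 2x^2 + 1. This has degree ≥ 4, so divide by f(x) over F_3: 2x^6 + x^4 + 2x^2 + 1 = (2x^2 + 2x)·(x^4 + 2x^3 + x + 1) + (x^3 + x^2 + x + 1). Hence a·b ≡ x^3 + x^2 + x + 1 (mod f). (F_3[x]/(f) is a field with 3^4 = 81 elements since f is irreducible of degree 4.)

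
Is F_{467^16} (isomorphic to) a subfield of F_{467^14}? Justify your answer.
No: F_{467^16} is not a subfield of F_{467^14}

F_{p^m} embeds in F_{p^n} iff m | n. Here 16 ∤ 14 (since 14 = 0·16 + 14 with remainder 14 ≠ 0), so F_{467^16} is not a subfield of F_{467^14}. Equivalently: if it were, the tower law would give 16 = [F_{467^16}:F_467] dividing [F_{467^14}:F_467] = 14, contradiction.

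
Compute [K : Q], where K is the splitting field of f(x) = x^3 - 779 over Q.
[K : Q] = 6

The roots of x^3 - 779 are ∛779, ω∛779, ω^2∛779 where ω = e^(2πi/3) is a primitive cube root of unity, so K = Q(∛779, ω). Now [Q(∛779):Q] = 3 (since 779 is not a perfect cube, x^3 - 779 is irreducible) and [Q(ω):Q] = 2. Both 2 and 3 divide [K:Q], and [K:Q] ≤ 3·2 = 6, so [K:Q] = 6. (Equivalently: Q(∛779) ⊂ R but ω ∉ R, so [K : Q(∛779)] = 2.)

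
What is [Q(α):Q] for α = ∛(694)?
[Q(α):Q] = 3

The minimal polynomial of α is x^3 - 694, irreducible over Q since 694 is not a perfect cube (so x^3 - 694 has no rational root). Hence [Q(α):Q] = deg(m_α) = 3.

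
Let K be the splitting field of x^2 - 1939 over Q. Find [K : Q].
[K : Q] = 2

f(x) = x^2 - 1939 factors as (x - √1939)(x + √1939). The splitting field is K = Q(√1939). Since 1939 is squarefree and > 1, it is not a perfect square, so x^2 - 1939 is irreducible over Q and [Q(√1939) : Q] = 2. Hence [K : Q] = 2.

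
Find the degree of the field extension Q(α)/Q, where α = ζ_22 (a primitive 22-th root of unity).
[Q(α):Q] = 10

The minimal polynomial of ζ_22 over Q is the 22-th cyclotomic polynomial Φ_22(x), which is irreducible over Q and has degree φ(22) = 10. Hence [Q(α):Q] = φ(22) = 10.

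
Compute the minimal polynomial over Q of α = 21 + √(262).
m_α(x) = x^2 - 42x + 179

From α - 21 = √(262), squaring gives (α - 21)^2 = 262, i.e. α^2 - 42α + 441 = 262, so α^2 - 42α + 179 = 0. The discriminant of x^2 - 42x + 179 is (-42)^2 - 4·(179) = 1764 - 716 = 1048, and 4·(262) is not a perfect square in Q since 262 is squarefree and ≠ 1. Hence x^2 - 42x + 179 is irreducible over Q and is the minimal polynomial of α.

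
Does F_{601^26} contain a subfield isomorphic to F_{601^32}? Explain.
No: F_{601^32} is not a subfield of F_{601^26}

F_{p^m} embeds in F_{p^n} iff m | n. Here 32 ∤ 26 (since 26 = 0·32 + 26 with remainder 26 ≠ 0), so F_{601^32} is not a subfield of F_{601^26}. Equivalently: if it were, the tower law would give 32 = [F_{601^32}:F_601] dividing [F_{601^26}:F_601] = 26, contradiction.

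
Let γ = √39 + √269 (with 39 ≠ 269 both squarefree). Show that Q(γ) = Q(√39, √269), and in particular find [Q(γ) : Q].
[Q(γ) : Q] = 4 (equivalently, Q(γ) = Q(√39, √269))

Obviously Q(γ) ⊆ Q(√39, √269), and [Q(√39, √269):Q] = 4 (since 39, 269 are distinct squarefree integers > 1 with 10491 not a perfect square). To show equality we compute the minimal polynomial of γ. From γ = √39 + √269: γ^2 = 39 + 2√(10491) + 269 = 308 + 2√(10491), so γ^2 - 308 = 2√(10491); squaring, (γ^2 - 308)^2 = 4·10491, i.e. γ^4 - 616γ^2 + 94864 - 41964 = 0, i.e. γ^4 - 616γ^2 + 52900 = 0. So γ is a root of x^4 - 616x^2 + 52900. This polynomial is irreducible over Q: it has no rational root (each ±√39 ± √269 is irrational), and any factorization into two quadratics over Q would force √(10491) ∈ Q (pairing opposite roots) or √39, √269 ∈ Q (other pairings), all impossible. Hence [Q(γ):Q] = 4 = [Q(√39, √269):Q], so Q(γ) = Q(√39, √269).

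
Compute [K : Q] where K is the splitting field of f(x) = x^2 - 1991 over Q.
[K : Q] = 2

f(x) = x^2 - 1991 factors as (x - √1991)(x + √1991). The splitting field is K = Q(√1991). Since 1991 is squarefree and > 1, it is not a perfect square, so x^2 - 1991 is irreducible over Q and [Q(√1991) : Q] = 2. Hence [K : Q] = 2.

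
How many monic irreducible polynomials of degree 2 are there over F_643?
There are 206403 monic irreducible polynomials of degree 2 over F_643

Each element of F_{643^2} that lies in no proper subfield is a root of exactly one monic irreducible of degree 2 over F_643, and each such polynomial has 2 distinct roots in F_{643^2}. By Möbius inversion the count is N_643(2) = (1/2) Σ_{d|2} μ(2/d) · 643^d = (1/2)(μ(2)·643^1 + μ(1)·643^2) = 412806/2 = 206403.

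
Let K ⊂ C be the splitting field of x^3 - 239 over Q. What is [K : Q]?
[K : Q] = 6

The roots of x^3 - 239 are ∛239, ω∛239, ω^2∛239 where ω = e^(2πi/3) is a primitive cube root of unity, so K = Q(∛239, ω). Now [Q(∛239):Q] = 3 (since 239 is not a perfect cube, x^3 - 239 is irreducible) and [Q(ω):Q] = 2. Both 2 and 3 divide [K:Q], and [K:Q] ≤ 3·2 = 6, so [K:Q] = 6. (Equivalently: Q(∛239) ⊂ R but ω ∉ R, so [K : Q(∛239)] = 2.)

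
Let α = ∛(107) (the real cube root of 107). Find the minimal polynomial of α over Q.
m_α(x) = x^3 - 107

α satisfies α^3 = 107, so x^3 - 107 annihilates α. By the rational root test, a rational root p/q (in lowest terms) of x^3 - 107 would satisfy p^3 = 107 q^3, forcing q = 1 and p^3 = 107; but 107 is not a perfect cube, contradiction. A monic cubic over Q with no rational root is irreducible (any nontrivial factorization would include a linear factor). Hence x^3 - 107 is the minimal polynomial of α, and in particular [Q(α):Q] = 3.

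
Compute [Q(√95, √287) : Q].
[Q(√95, √287) : Q] = 4

[Q(√95):Q] = 2 (min poly x^2 - 95, irreducible since 95 is squarefree > 1). For the top step, suppose √287 ∈ Q(√95), say √287 = c + d√95 with c, d ∈ Q. Squaring: 287 = c^2 + 95d^2 + 2cd√95. Since √95 ∉ Q this forces 2cd = 0. If d = 0 then √287 = c ∈ Q, contradicting 287 squarefree > 1. If c = 0 then 287 = 95d^2, so 95·287 = (95d)^2 is a perfect square in Q — but 95·287 = 27265 is not a perfect square (since 95 and 287 are distinct squarefree integers). Contradiction. Hence √287 ∉ Q(√95), so x^2 - 287 stays irreducible over Q(√95) and [Q(√95, √287) : Q(√95)] = 2. By the tower law, [Q(√95, √287) : Q] = 2 · 2 = 4.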